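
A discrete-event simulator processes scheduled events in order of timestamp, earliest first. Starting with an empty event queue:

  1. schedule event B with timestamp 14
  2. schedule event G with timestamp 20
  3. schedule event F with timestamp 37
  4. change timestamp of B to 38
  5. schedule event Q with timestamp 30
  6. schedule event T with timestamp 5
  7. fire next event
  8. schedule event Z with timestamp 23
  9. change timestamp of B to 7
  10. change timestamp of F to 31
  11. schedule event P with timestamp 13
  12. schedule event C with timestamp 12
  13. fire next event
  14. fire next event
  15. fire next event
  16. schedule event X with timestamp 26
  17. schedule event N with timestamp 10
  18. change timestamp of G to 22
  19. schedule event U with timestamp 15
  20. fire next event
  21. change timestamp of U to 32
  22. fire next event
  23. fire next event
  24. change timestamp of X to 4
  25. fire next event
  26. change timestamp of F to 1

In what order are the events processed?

add B (timestamp 14) → {B:14}
add G (timestamp 20) → {B:14, G:20}
add F (timestamp 37) → {B:14, G:20, F:37}
update B to timestamp 38 → {G:20, F:37, B:38}
add Q (timestamp 30) → {G:20, Q:30, F:37, B:38}
add T (timestamp 5) → {T:5, G:20, Q:30, F:37, B:38}
fire next event → T; now {G:20, Q:30, F:37, B:38}
add Z (timestamp 23) → {G:20, Z:23, Q:30, F:37, B:38}
update B to timestamp 7 → {B:7, G:20, Z:23, Q:30, F:37}
update F to timestamp 31 → {B:7, G:20, Z:23, Q:30, F:31}
add P (timestamp 13) → {B:7, P:13, G:20, Z:23, Q:30, F:31}
add C (timestamp 12) → {B:7, C:12, P:13, G:20, Z:23, Q:30, F:31}
fire next event → B; now {C:12, P:13, G:20, Z:23, Q:30, F:31}
fire next event → C; now {P:13, G:20, Z:23, Q:30, F:31}
fire next event → P; now {G:20, Z:23, Q:30, F:31}
add X (timestamp 26) → {G:20, Z:23, X:26, Q:30, F:31}
add N (timestamp 10) → {N:10, G:20, Z:23, X:26, Q:30, F:31}
update G to timestamp 22 → {N:10, G:22, Z:23, X:26, Q:30, F:31}
add U (timestamp 15) → {N:10, U:15, G:22, Z:23, X:26, Q:30, F:31}
fire next event → N; now {U:15, G:22, Z:23, X:26, Q:30, F:31}
update U to timestamp 32 → {G:22, Z:23, X:26, Q:30, F:31, U:32}
fire next event → G; now {Z:23, X:26, Q:30, F:31, U:32}
fire next event → Z; now {X:26, Q:30, F:31, U:32}
update X to timestamp 4 → {X:4, Q:30, F:31, U:32}
fire next event → X; now {Q:30, F:31, U:32}
update F to timestamp 1 → {F:1, Q:30, U:32}

[T, B, C, P, N, G, Z, X]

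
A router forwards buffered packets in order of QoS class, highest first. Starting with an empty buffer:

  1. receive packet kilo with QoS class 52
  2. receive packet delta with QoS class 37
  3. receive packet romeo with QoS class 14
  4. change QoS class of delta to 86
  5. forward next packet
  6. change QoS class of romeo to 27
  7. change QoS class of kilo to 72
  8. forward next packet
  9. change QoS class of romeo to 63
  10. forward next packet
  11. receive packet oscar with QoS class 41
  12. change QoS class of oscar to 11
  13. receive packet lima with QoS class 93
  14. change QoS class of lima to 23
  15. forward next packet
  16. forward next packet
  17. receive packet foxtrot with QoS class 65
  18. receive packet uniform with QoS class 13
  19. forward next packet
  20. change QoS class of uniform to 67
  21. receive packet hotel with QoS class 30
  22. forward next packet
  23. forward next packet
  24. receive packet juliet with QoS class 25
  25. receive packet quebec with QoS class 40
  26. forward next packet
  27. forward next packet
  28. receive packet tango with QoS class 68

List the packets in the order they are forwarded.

add kilo (QoS class 52) → {kilo:52}
add delta (QoS class 37) → {kilo:52, delta:37}
add romeo (QoS class 14) → {kilo:52, delta:37, romeo:14}
update delta to QoS class 86 → {delta:86, kilo:52, romeo:14}
forward next packet → delta; now {kilo:52, romeo:14}
update romeo to QoS class 27 → {kilo:52, romeo:27}
update kilo to QoS class 72 → {kilo:72, romeo:27}
forward next packet → kilo; now {romeo:27}
update romeo to QoS class 63 → {romeo:63}
forward next packet → romeo; now {}
add oscar (QoS class 41) → {oscar:41}
update oscar to QoS class 11 → {oscar:11}
add lima (QoS class 93) → {lima:93, oscar:11}
update lima to QoS class 23 → {lima:23, oscar:11}
forward next packet → lima; now {oscar:11}
forward next packet → oscar; now {}
add foxtrot (QoS class 65) → {foxtrot:65}
add uniform (QoS class 13) → {foxtrot:65, uniform:13}
forward next packet → foxtrot; now {uniform:13}
update uniform to QoS class 67 → {uniform:67}
add hotel (QoS class 30) → {uniform:67, hotel:30}
forward next packet → uniform; now {hotel:30}
forward next packet → hotel; now {}
add juliet (QoS class 25) → {juliet:25}
add quebec (QoS class 40) → {quebec:40, juliet:25}
forward next packet → quebec; now {juliet:25}
forward next packet → juliet; now {}
add tango (QoS class 68) → {tango:68}

[delta, kilo, romeo, lima, oscar, foxtrot, uniform, hotel, quebec, juliet]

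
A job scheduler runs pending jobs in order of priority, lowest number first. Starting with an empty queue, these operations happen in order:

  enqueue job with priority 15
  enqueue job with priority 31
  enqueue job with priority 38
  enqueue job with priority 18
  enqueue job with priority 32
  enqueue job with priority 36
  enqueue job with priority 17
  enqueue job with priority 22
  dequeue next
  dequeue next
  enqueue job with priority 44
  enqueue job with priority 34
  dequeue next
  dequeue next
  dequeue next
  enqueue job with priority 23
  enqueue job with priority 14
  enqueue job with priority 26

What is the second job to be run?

17

insert 15 → {15}
insert 31 → {15, 31}
insert 38 → {15, 31, 38}
insert 18 → {15, 18, 31, 38}
insert 32 → {15, 18, 31, 32, 38}
insert 36 → {15, 18, 31, 32, 36, 38}
insert 17 → {15, 17, 18, 31, 32, 36, 38}
insert 22 → {15, 17, 18, 22, 31, 32, 36, 38}
dequeue next → 15; now {17, 18, 22, 31, 32, 36, 38}
dequeue next → 17; now {18, 22, 31, 32, 36, 38}
insert 44 → {18, 22, 31, 32, 36, 38, 44}
insert 34 → {18, 22, 31, 32, 34, 36, 38, 44}
dequeue next → 18; now {22, 31, 32, 34, 36, 38, 44}
dequeue next → 22; now {31, 32, 34, 36, 38, 44}
dequeue next → 31; now {32, 34, 36, 38, 44}
insert 23 → {23, 32, 34, 36, 38, 44}
insert 14 → {14, 23, 32, 34, 36, 38, 44}
insert 26 → {14, 23, 26, 32, 34, 36, 38, 44}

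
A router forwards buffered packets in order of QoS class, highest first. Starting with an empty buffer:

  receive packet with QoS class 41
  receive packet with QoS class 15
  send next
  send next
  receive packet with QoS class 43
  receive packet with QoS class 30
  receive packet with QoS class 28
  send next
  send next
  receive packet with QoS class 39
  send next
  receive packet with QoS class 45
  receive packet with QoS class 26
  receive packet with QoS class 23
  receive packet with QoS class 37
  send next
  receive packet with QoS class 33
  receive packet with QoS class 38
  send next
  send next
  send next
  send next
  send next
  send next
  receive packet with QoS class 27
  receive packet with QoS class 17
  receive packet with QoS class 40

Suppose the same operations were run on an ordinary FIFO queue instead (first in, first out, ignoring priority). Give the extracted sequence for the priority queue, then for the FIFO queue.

insert 41 → {41}
insert 15 → {41, 15}
send next → 41; now {15}
send next → 15; now {}
insert 43 → {43}
insert 30 → {43, 30}
insert 28 → {43, 30, 28}
send next → 43; now {30, 28}
send next → 30; now {28}
insert 39 → {39, 28}
send next → 39; now {28}
insert 45 → {45, 28}
insert 26 → {45, 28, 26}
insert 23 → {45, 28, 26, 23}
insert 37 → {45, 37, 28, 26, 23}
send next → 45; now {37, 28, 26, 23}
insert 33 → {37, 33, 28, 26, 23}
insert 38 → {38, 37, 33, 28, 26, 23}
send next → 38; now {37, 33, 28, 26, 23}
send next → 37; now {33, 28, 26, 23}
send next → 33; now {28, 26, 23}
send next → 28; now {26, 23}
send next → 26; now {23}
send next → 23; now {}
insert 27 → {27}
insert 17 → {27, 17}
insert 40 → {40, 27, 17}

priority queue: 41, 15, 43, 30, 39, 45, 38, 37, 33, 28, 26, 23; FIFO queue: [41, 15, 43, 30, 28, 39, 45, 26, 23, 37, 33, 38]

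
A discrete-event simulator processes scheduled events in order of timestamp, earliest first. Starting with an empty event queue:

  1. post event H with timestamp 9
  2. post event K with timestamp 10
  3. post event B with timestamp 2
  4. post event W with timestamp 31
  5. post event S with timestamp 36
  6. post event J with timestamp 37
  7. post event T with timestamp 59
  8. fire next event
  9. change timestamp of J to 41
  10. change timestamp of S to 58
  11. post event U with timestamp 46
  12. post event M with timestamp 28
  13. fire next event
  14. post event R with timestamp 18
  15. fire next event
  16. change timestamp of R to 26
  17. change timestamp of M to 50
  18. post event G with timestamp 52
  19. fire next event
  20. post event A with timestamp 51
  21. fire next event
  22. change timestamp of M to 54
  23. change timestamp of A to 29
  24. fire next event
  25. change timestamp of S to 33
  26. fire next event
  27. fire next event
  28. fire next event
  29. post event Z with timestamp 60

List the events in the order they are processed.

B → H → K → R → W → A → S → J → U

add H (timestamp 9) → {H:9}
add K (timestamp 10) → {H:9, K:10}
add B (timestamp 2) → {B:2, H:9, K:10}
add W (timestamp 31) → {B:2, H:9, K:10, W:31}
add S (timestamp 36) → {B:2, H:9, K:10, W:31, S:36}
add J (timestamp 37) → {B:2, H:9, K:10, W:31, S:36, J:37}
add T (timestamp 59) → {B:2, H:9, K:10, W:31, S:36, J:37, T:59}
fire next event → B; now {H:9, K:10, W:31, S:36, J:37, T:59}
update J to timestamp 41 → {H:9, K:10, W:31, S:36, J:41, T:59}
update S to timestamp 58 → {H:9, K:10, W:31, J:41, S:58, T:59}
add U (timestamp 46) → {H:9, K:10, W:31, J:41, U:46, S:58, T:59}
add M (timestamp 28) → {H:9, K:10, M:28, W:31, J:41, U:46, S:58, T:59}
fire next event → H; now {K:10, M:28, W:31, J:41, U:46, S:58, T:59}
add R (timestamp 18) → {K:10, R:18, M:28, W:31, J:41, U:46, S:58, T:59}
fire next event → K; now {R:18, M:28, W:31, J:41, U:46, S:58, T:59}
update R to timestamp 26 → {R:26, M:28, W:31, J:41, U:46, S:58, T:59}
update M to timestamp 50 → {R:26, W:31, J:41, U:46, M:50, S:58, T:59}
add G (timestamp 52) → {R:26, W:31, J:41, U:46, M:50, G:52, S:58, T:59}
fire next event → R; now {W:31, J:41, U:46, M:50, G:52, S:58, T:59}
add A (timestamp 51) → {W:31, J:41, U:46, M:50, A:51, G:52, S:58, T:59}
fire next event → W; now {J:41, U:46, M:50, A:51, G:52, S:58, T:59}
update M to timestamp 54 → {J:41, U:46, A:51, G:52, M:54, S:58, T:59}
update A to timestamp 29 → {A:29, J:41, U:46, G:52, M:54, S:58, T:59}
fire next event → A; now {J:41, U:46, G:52, M:54, S:58, T:59}
update S to timestamp 33 → {S:33, J:41, U:46, G:52, M:54, T:59}
fire next event → S; now {J:41, U:46, G:52, M:54, T:59}
fire next event → J; now {U:46, G:52, M:54, T:59}
fire next event → U; now {G:52, M:54, T:59}
add Z (timestamp 60) → {G:52, M:54, T:59, Z:60}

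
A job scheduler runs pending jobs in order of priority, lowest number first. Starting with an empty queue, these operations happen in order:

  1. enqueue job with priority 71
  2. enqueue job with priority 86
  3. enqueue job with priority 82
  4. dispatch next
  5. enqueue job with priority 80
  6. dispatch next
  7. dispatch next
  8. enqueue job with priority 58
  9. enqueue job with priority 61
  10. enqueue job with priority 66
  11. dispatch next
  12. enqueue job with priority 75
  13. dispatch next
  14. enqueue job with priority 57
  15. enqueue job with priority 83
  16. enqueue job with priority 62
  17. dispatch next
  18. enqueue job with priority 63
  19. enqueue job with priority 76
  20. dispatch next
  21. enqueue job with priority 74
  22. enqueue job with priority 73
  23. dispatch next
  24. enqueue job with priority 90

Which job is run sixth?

57

insert 71 → {71}
insert 86 → {71, 86}
insert 82 → {71, 82, 86}
dispatch next → 71; now {82, 86}
insert 80 → {80, 82, 86}
dispatch next → 80; now {82, 86}
dispatch next → 82; now {86}
insert 58 → {58, 86}
insert 61 → {58, 61, 86}
insert 66 → {58, 61, 66, 86}
dispatch next → 58; now {61, 66, 86}
insert 75 → {61, 66, 75, 86}
dispatch next → 61; now {66, 75, 86}
insert 57 → {57, 66, 75, 86}
insert 83 → {57, 66, 75, 83, 86}
insert 62 → {57, 62, 66, 75, 83, 86}
dispatch next → 57; now {62, 66, 75, 83, 86}
insert 63 → {62, 63, 66, 75, 83, 86}
insert 76 → {62, 63, 66, 75, 76, 83, 86}
dispatch next → 62; now {63, 66, 75, 76, 83, 86}
insert 74 → {63, 66, 74, 75, 76, 83, 86}
insert 73 → {63, 66, 73, 74, 75, 76, 83, 86}
dispatch next → 63; now {66, 73, 74, 75, 76, 83, 86}
insert 90 → {66, 73, 74, 75, 76, 83, 86, 90}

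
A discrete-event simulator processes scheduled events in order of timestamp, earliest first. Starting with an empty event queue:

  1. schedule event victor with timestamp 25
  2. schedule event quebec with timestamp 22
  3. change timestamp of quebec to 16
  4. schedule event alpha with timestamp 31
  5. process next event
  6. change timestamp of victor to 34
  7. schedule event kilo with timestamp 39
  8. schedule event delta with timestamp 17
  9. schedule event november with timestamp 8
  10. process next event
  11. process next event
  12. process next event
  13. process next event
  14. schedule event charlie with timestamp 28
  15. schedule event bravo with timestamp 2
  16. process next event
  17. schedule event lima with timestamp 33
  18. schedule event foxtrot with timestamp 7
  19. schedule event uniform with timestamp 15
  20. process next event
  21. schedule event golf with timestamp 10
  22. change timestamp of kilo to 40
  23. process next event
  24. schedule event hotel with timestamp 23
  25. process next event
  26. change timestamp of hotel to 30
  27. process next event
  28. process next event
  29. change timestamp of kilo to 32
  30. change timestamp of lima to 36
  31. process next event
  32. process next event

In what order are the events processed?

add victor (timestamp 25) → {victor:25}
add quebec (timestamp 22) → {quebec:22, victor:25}
update quebec to timestamp 16 → {quebec:16, victor:25}
add alpha (timestamp 31) → {quebec:16, victor:25, alpha:31}
process next event → quebec; now {victor:25, alpha:31}
update victor to timestamp 34 → {alpha:31, victor:34}
add kilo (timestamp 39) → {alpha:31, victor:34, kilo:39}
add delta (timestamp 17) → {delta:17, alpha:31, victor:34, kilo:39}
add november (timestamp 8) → {november:8, delta:17, alpha:31, victor:34, kilo:39}
process next event → november; now {delta:17, alpha:31, victor:34, kilo:39}
process next event → delta; now {alpha:31, victor:34, kilo:39}
process next event → alpha; now {victor:34, kilo:39}
process next event → victor; now {kilo:39}
add charlie (timestamp 28) → {charlie:28, kilo:39}
add bravo (timestamp 2) → {bravo:2, charlie:28, kilo:39}
process next event → bravo; now {charlie:28, kilo:39}
add lima (timestamp 33) → {charlie:28, lima:33, kilo:39}
add foxtrot (timestamp 7) → {foxtrot:7, charlie:28, lima:33, kilo:39}
add uniform (timestamp 15) → {foxtrot:7, uniform:15, charlie:28, lima:33, kilo:39}
process next event → foxtrot; now {uniform:15, charlie:28, lima:33, kilo:39}
add golf (timestamp 10) → {golf:10, uniform:15, charlie:28, lima:33, kilo:39}
update kilo to timestamp 40 → {golf:10, uniform:15, charlie:28, lima:33, kilo:40}
process next event → golf; now {uniform:15, charlie:28, lima:33, kilo:40}
add hotel (timestamp 23) → {uniform:15, hotel:23, charlie:28, lima:33, kilo:40}
process next event → uniform; now {hotel:23, charlie:28, lima:33, kilo:40}
update hotel to timestamp 30 → {charlie:28, hotel:30, lima:33, kilo:40}
process next event → charlie; now {hotel:30, lima:33, kilo:40}
process next event → hotel; now {lima:33, kilo:40}
update kilo to timestamp 32 → {kilo:32, lima:33}
update lima to timestamp 36 → {kilo:32, lima:36}
process next event → kilo; now {lima:36}
process next event → lima; now {}

quebec, november, delta, alpha, victor, bravo, foxtrot, golf, uniform, charlie, hotel, kilo, lima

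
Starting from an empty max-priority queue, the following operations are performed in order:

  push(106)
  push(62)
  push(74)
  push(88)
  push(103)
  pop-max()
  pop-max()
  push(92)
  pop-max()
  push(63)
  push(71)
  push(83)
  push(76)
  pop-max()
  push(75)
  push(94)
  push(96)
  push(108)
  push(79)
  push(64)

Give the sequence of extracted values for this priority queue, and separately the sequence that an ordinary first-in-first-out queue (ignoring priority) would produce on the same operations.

insert 106 → {106}
insert 62 → {106, 62}
insert 74 → {106, 74, 62}
insert 88 → {106, 88, 74, 62}
insert 103 → {106, 103, 88, 74, 62}
pop-max → 106; now {103, 88, 74, 62}
pop-max → 103; now {88, 74, 62}
insert 92 → {92, 88, 74, 62}
pop-max → 92; now {88, 74, 62}
insert 63 → {88, 74, 63, 62}
insert 71 → {88, 74, 71, 63, 62}
insert 83 → {88, 83, 74, 71, 63, 62}
insert 76 → {88, 83, 76, 74, 71, 63, 62}
pop-max → 88; now {83, 76, 74, 71, 63, 62}
insert 75 → {83, 76, 75, 74, 71, 63, 62}
insert 94 → {94, 83, 76, 75, 74, 71, 63, 62}
insert 96 → {96, 94, 83, 76, 75, 74, 71, 63, 62}
insert 108 → {108, 96, 94, 83, 76, 75, 74, 71, 63, 62}
insert 79 → {108, 96, 94, 83, 79, 76, 75, 74, 71, 63, 62}
insert 64 → {108, 96, 94, 83, 79, 76, 75, 74, 71, 64, 63, 62}

priority queue: 106 → 103 → 92 → 88; FIFO queue: [106, 62, 74, 88]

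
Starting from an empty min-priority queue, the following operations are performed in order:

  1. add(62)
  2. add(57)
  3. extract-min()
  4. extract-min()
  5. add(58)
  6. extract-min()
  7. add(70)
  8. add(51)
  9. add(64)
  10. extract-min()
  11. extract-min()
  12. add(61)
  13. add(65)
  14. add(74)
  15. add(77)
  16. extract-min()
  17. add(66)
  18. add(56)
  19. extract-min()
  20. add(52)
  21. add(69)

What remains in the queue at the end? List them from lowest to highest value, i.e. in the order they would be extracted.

52 → 65 → 66 → 69 → 70 → 74 → 77

insert 62 → {62}
insert 57 → {57, 62}
extract-min → 57; now {62}
extract-min → 62; now {}
insert 58 → {58}
extract-min → 58; now {}
insert 70 → {70}
insert 51 → {51, 70}
insert 64 → {51, 64, 70}
extract-min → 51; now {64, 70}
extract-min → 64; now {70}
insert 61 → {61, 70}
insert 65 → {61, 65, 70}
insert 74 → {61, 65, 70, 74}
insert 77 → {61, 65, 70, 74, 77}
extract-min → 61; now {65, 70, 74, 77}
insert 66 → {65, 66, 70, 74, 77}
insert 56 → {56, 65, 66, 70, 74, 77}
extract-min → 56; now {65, 66, 70, 74, 77}
insert 52 → {52, 65, 66, 70, 74, 77}
insert 69 → {52, 65, 66, 69, 70, 74, 77}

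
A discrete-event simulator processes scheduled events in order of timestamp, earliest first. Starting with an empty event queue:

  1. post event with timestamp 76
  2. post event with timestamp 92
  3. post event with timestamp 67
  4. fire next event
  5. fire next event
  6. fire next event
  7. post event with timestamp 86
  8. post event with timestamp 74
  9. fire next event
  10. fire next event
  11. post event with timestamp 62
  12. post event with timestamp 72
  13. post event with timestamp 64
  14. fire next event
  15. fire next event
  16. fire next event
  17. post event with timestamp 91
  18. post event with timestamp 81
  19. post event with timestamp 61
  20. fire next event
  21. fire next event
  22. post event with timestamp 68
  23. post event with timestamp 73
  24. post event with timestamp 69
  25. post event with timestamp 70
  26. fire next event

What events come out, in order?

[67, 76, 92, 74, 86, 62, 64, 72, 61, 81, 68]

insert 76 → {76}
insert 92 → {76, 92}
insert 67 → {67, 76, 92}
fire next event → 67; now {76, 92}
fire next event → 76; now {92}
fire next event → 92; now {}
insert 86 → {86}
insert 74 → {74, 86}
fire next event → 74; now {86}
fire next event → 86; now {}
insert 62 → {62}
insert 72 → {62, 72}
insert 64 → {62, 64, 72}
fire next event → 62; now {64, 72}
fire next event → 64; now {72}
fire next event → 72; now {}
insert 91 → {91}
insert 81 → {81, 91}
insert 61 → {61, 81, 91}
fire next event → 61; now {81, 91}
fire next event → 81; now {91}
insert 68 → {68, 91}
insert 73 → {68, 73, 91}
insert 69 → {68, 69, 73, 91}
insert 70 → {68, 69, 70, 73, 91}
fire next event → 68; now {69, 70, 73, 91}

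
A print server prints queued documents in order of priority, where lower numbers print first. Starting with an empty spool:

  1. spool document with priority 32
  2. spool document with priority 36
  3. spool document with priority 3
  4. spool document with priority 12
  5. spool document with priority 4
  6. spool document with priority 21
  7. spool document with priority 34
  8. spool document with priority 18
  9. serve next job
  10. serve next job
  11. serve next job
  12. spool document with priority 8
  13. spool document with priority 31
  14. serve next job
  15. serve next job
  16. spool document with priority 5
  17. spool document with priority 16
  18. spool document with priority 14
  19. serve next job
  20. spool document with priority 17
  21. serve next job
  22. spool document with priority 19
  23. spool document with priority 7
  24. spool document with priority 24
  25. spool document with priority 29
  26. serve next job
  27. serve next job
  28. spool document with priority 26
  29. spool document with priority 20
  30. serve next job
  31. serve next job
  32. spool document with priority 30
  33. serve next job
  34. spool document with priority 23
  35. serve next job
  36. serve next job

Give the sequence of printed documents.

3 → 4 → 12 → 8 → 18 → 5 → 14 → 7 → 16 → 17 → 19 → 20 → 21 → 23

insert 32 → {32}
insert 36 → {32, 36}
insert 3 → {3, 32, 36}
insert 12 → {3, 12, 32, 36}
insert 4 → {3, 4, 12, 32, 36}
insert 21 → {3, 4, 12, 21, 32, 36}
insert 34 → {3, 4, 12, 21, 32, 34, 36}
insert 18 → {3, 4, 12, 18, 21, 32, 34, 36}
serve next job → 3; now {4, 12, 18, 21, 32, 34, 36}
serve next job → 4; now {12, 18, 21, 32, 34, 36}
serve next job → 12; now {18, 21, 32, 34, 36}
insert 8 → {8, 18, 21, 32, 34, 36}
insert 31 → {8, 18, 21, 31, 32, 34, 36}
serve next job → 8; now {18, 21, 31, 32, 34, 36}
serve next job → 18; now {21, 31, 32, 34, 36}
insert 5 → {5, 21, 31, 32, 34, 36}
insert 16 → {5, 16, 21, 31, 32, 34, 36}
insert 14 → {5, 14, 16, 21, 31, 32, 34, 36}
serve next job → 5; now {14, 16, 21, 31, 32, 34, 36}
insert 17 → {14, 16, 17, 21, 31, 32, 34, 36}
serve next job → 14; now {16, 17, 21, 31, 32, 34, 36}
insert 19 → {16, 17, 19, 21, 31, 32, 34, 36}
insert 7 → {7, 16, 17, 19, 21, 31, 32, 34, 36}
insert 24 → {7, 16, 17, 19, 21, 24, 31, 32, 34, 36}
insert 29 → {7, 16, 17, 19, 21, 24, 29, 31, 32, 34, 36}
serve next job → 7; now {16, 17, 19, 21, 24, 29, 31, 32, 34, 36}
serve next job → 16; now {17, 19, 21, 24, 29, 31, 32, 34, 36}
insert 26 → {17, 19, 21, 24, 26, 29, 31, 32, 34, 36}
insert 20 → {17, 19, 20, 21, 24, 26, 29, 31, 32, 34, 36}
serve next job → 17; now {19, 20, 21, 24, 26, 29, 31, 32, 34, 36}
serve next job → 19; now {20, 21, 24, 26, 29, 31, 32, 34, 36}
insert 30 → {20, 21, 24, 26, 29, 30, 31, 32, 34, 36}
serve next job → 20; now {21, 24, 26, 29, 30, 31, 32, 34, 36}
insert 23 → {21, 23, 24, 26, 29, 30, 31, 32, 34, 36}
serve next job → 21; now {23, 24, 26, 29, 30, 31, 32, 34, 36}
serve next job → 23; now {24, 26, 29, 30, 31, 32, 34, 36}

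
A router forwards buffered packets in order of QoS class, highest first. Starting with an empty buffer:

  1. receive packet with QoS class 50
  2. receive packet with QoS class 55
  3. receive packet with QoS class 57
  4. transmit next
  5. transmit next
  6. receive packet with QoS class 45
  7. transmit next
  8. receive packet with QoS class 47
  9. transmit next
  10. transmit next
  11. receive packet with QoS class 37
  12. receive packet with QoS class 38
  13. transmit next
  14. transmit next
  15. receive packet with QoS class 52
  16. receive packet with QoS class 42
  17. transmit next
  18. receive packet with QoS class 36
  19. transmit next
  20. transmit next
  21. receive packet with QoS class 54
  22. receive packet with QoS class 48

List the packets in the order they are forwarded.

insert 50 → {50}
insert 55 → {55, 50}
insert 57 → {57, 55, 50}
transmit next → 57; now {55, 50}
transmit next → 55; now {50}
insert 45 → {50, 45}
transmit next → 50; now {45}
insert 47 → {47, 45}
transmit next → 47; now {45}
transmit next → 45; now {}
insert 37 → {37}
insert 38 → {38, 37}
transmit next → 38; now {37}
transmit next → 37; now {}
insert 52 → {52}
insert 42 → {52, 42}
transmit next → 52; now {42}
insert 36 → {42, 36}
transmit next → 42; now {36}
transmit next → 36; now {}
insert 54 → {54}
insert 48 → {54, 48}

57 → 55 → 50 → 47 → 45 → 38 → 37 → 52 → 42 → 36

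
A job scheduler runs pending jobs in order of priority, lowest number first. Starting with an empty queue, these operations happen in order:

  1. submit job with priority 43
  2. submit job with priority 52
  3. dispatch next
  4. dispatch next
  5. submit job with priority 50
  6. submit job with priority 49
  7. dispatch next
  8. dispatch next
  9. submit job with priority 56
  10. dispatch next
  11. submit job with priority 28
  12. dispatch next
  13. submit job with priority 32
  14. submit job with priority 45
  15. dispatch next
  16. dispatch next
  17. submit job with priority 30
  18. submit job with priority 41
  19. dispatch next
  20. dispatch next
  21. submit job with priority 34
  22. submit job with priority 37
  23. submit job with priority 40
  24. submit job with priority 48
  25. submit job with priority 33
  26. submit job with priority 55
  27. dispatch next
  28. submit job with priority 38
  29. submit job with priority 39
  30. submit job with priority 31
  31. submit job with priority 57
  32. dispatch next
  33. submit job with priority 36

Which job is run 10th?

insert 43 → {43}
insert 52 → {43, 52}
dispatch next → 43; now {52}
dispatch next → 52; now {}
insert 50 → {50}
insert 49 → {49, 50}
dispatch next → 49; now {50}
dispatch next → 50; now {}
insert 56 → {56}
dispatch next → 56; now {}
insert 28 → {28}
dispatch next → 28; now {}
insert 32 → {32}
insert 45 → {32, 45}
dispatch next → 32; now {45}
dispatch next → 45; now {}
insert 30 → {30}
insert 41 → {30, 41}
dispatch next → 30; now {41}
dispatch next → 41; now {}
insert 34 → {34}
insert 37 → {34, 37}
insert 40 → {34, 37, 40}
insert 48 → {34, 37, 40, 48}
insert 33 → {33, 34, 37, 40, 48}
insert 55 → {33, 34, 37, 40, 48, 55}
dispatch next → 33; now {34, 37, 40, 48, 55}
insert 38 → {34, 37, 38, 40, 48, 55}
insert 39 → {34, 37, 38, 39, 40, 48, 55}
insert 31 → {31, 34, 37, 38, 39, 40, 48, 55}
insert 57 → {31, 34, 37, 38, 39, 40, 48, 55, 57}
dispatch next → 31; now {34, 37, 38, 39, 40, 48, 55, 57}
insert 36 → {34, 36, 37, 38, 39, 40, 48, 55, 57}

41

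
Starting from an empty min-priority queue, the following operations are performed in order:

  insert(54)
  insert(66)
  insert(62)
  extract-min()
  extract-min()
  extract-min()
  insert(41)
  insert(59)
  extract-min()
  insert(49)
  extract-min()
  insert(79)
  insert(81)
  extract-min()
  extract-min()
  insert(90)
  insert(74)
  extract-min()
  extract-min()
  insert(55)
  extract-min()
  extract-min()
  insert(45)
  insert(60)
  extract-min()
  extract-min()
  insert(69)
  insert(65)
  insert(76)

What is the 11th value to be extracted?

insert 54 → {54}
insert 66 → {54, 66}
insert 62 → {54, 62, 66}
extract-min → 54; now {62, 66}
extract-min → 62; now {66}
extract-min → 66; now {}
insert 41 → {41}
insert 59 → {41, 59}
extract-min → 41; now {59}
insert 49 → {49, 59}
extract-min → 49; now {59}
insert 79 → {59, 79}
insert 81 → {59, 79, 81}
extract-min → 59; now {79, 81}
extract-min → 79; now {81}
insert 90 → {81, 90}
insert 74 → {74, 81, 90}
extract-min → 74; now {81, 90}
extract-min → 81; now {90}
insert 55 → {55, 90}
extract-min → 55; now {90}
extract-min → 90; now {}
insert 45 → {45}
insert 60 → {45, 60}
extract-min → 45; now {60}
extract-min → 60; now {}
insert 69 → {69}
insert 65 → {65, 69}
insert 76 → {65, 69, 76}

90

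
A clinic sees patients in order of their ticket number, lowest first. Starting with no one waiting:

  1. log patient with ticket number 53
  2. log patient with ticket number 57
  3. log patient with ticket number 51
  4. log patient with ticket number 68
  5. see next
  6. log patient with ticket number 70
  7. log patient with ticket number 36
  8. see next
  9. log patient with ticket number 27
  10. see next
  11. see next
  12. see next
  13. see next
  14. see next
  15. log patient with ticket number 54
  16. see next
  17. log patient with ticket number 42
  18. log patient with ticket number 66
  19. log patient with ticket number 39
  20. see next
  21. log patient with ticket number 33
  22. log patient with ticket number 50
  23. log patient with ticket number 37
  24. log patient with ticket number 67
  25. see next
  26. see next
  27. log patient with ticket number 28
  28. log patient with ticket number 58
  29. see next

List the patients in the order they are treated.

insert 53 → {53}
insert 57 → {53, 57}
insert 51 → {51, 53, 57}
insert 68 → {51, 53, 57, 68}
see next → 51; now {53, 57, 68}
insert 70 → {53, 57, 68, 70}
insert 36 → {36, 53, 57, 68, 70}
see next → 36; now {53, 57, 68, 70}
insert 27 → {27, 53, 57, 68, 70}
see next → 27; now {53, 57, 68, 70}
see next → 53; now {57, 68, 70}
see next → 57; now {68, 70}
see next → 68; now {70}
see next → 70; now {}
insert 54 → {54}
see next → 54; now {}
insert 42 → {42}
insert 66 → {42, 66}
insert 39 → {39, 42, 66}
see next → 39; now {42, 66}
insert 33 → {33, 42, 66}
insert 50 → {33, 42, 50, 66}
insert 37 → {33, 37, 42, 50, 66}
insert 67 → {33, 37, 42, 50, 66, 67}
see next → 33; now {37, 42, 50, 66, 67}
see next → 37; now {42, 50, 66, 67}
insert 28 → {28, 42, 50, 66, 67}
insert 58 → {28, 42, 50, 58, 66, 67}
see next → 28; now {42, 50, 58, 66, 67}

[51, 36, 27, 53, 57, 68, 70, 54, 39, 33, 37, 28]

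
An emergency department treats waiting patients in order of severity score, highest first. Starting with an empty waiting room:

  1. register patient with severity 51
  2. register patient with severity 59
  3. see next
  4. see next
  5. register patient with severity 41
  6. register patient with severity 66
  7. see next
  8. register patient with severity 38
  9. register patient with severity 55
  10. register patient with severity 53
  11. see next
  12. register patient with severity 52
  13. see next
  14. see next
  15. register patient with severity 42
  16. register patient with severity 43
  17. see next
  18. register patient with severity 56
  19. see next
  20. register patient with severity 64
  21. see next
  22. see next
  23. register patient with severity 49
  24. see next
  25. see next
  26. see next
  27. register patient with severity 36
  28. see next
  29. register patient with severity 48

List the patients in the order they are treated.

insert 51 → {51}
insert 59 → {59, 51}
see next → 59; now {51}
see next → 51; now {}
insert 41 → {41}
insert 66 → {66, 41}
see next → 66; now {41}
insert 38 → {41, 38}
insert 55 → {55, 41, 38}
insert 53 → {55, 53, 41, 38}
see next → 55; now {53, 41, 38}
insert 52 → {53, 52, 41, 38}
see next → 53; now {52, 41, 38}
see next → 52; now {41, 38}
insert 42 → {42, 41, 38}
insert 43 → {43, 42, 41, 38}
see next → 43; now {42, 41, 38}
insert 56 → {56, 42, 41, 38}
see next → 56; now {42, 41, 38}
insert 64 → {64, 42, 41, 38}
see next → 64; now {42, 41, 38}
see next → 42; now {41, 38}
insert 49 → {49, 41, 38}
see next → 49; now {41, 38}
see next → 41; now {38}
see next → 38; now {}
insert 36 → {36}
see next → 36; now {}
insert 48 → {48}

59 → 51 → 66 → 55 → 53 → 52 → 43 → 56 → 64 → 42 → 49 → 41 → 38 → 36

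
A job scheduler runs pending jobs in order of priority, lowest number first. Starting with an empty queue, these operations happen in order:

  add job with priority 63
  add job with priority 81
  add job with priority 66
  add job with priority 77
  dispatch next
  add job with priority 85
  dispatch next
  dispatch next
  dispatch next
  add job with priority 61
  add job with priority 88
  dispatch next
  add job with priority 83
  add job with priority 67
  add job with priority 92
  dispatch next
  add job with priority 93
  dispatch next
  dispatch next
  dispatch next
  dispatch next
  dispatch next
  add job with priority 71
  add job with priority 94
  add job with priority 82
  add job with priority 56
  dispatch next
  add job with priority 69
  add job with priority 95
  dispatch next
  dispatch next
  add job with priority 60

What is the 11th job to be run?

93

insert 63 → {63}
insert 81 → {63, 81}
insert 66 → {63, 66, 81}
insert 77 → {63, 66, 77, 81}
dispatch next → 63; now {66, 77, 81}
insert 85 → {66, 77, 81, 85}
dispatch next → 66; now {77, 81, 85}
dispatch next → 77; now {81, 85}
dispatch next → 81; now {85}
insert 61 → {61, 85}
insert 88 → {61, 85, 88}
dispatch next → 61; now {85, 88}
insert 83 → {83, 85, 88}
insert 67 → {67, 83, 85, 88}
insert 92 → {67, 83, 85, 88, 92}
dispatch next → 67; now {83, 85, 88, 92}
insert 93 → {83, 85, 88, 92, 93}
dispatch next → 83; now {85, 88, 92, 93}
dispatch next → 85; now {88, 92, 93}
dispatch next → 88; now {92, 93}
dispatch next → 92; now {93}
dispatch next → 93; now {}
insert 71 → {71}
insert 94 → {71, 94}
insert 82 → {71, 82, 94}
insert 56 → {56, 71, 82, 94}
dispatch next → 56; now {71, 82, 94}
insert 69 → {69, 71, 82, 94}
insert 95 → {69, 71, 82, 94, 95}
dispatch next → 69; now {71, 82, 94, 95}
dispatch next → 71; now {82, 94, 95}
insert 60 → {60, 82, 94, 95}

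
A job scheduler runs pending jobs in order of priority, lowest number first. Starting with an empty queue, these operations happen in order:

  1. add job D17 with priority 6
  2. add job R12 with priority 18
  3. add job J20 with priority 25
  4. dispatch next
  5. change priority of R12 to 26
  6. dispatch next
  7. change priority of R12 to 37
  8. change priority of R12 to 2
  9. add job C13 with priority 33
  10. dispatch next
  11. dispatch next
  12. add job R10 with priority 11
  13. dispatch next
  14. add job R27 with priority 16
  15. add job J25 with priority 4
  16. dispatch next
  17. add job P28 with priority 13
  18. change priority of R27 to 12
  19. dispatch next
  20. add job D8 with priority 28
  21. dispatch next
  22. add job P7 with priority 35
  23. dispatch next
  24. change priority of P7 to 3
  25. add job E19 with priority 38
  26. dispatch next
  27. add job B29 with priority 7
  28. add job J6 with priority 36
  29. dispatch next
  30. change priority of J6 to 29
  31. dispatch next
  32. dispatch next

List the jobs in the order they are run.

D17 → J20 → R12 → C13 → R10 → J25 → R27 → P28 → D8 → P7 → B29 → J6 → E19

add D17 (priority 6) → {D17:6}
add R12 (priority 18) → {D17:6, R12:18}
add J20 (priority 25) → {D17:6, R12:18, J20:25}
dispatch next → D17; now {R12:18, J20:25}
update R12 to priority 26 → {J20:25, R12:26}
dispatch next → J20; now {R12:26}
update R12 to priority 37 → {R12:37}
update R12 to priority 2 → {R12:2}
add C13 (priority 33) → {R12:2, C13:33}
dispatch next → R12; now {C13:33}
dispatch next → C13; now {}
add R10 (priority 11) → {R10:11}
dispatch next → R10; now {}
add R27 (priority 16) → {R27:16}
add J25 (priority 4) → {J25:4, R27:16}
dispatch next → J25; now {R27:16}
add P28 (priority 13) → {P28:13, R27:16}
update R27 to priority 12 → {R27:12, P28:13}
dispatch next → R27; now {P28:13}
add D8 (priority 28) → {P28:13, D8:28}
dispatch next → P28; now {D8:28}
add P7 (priority 35) → {D8:28, P7:35}
dispatch next → D8; now {P7:35}
update P7 to priority 3 → {P7:3}
add E19 (priority 38) → {P7:3, E19:38}
dispatch next → P7; now {E19:38}
add B29 (priority 7) → {B29:7, E19:38}
add J6 (priority 36) → {B29:7, J6:36, E19:38}
dispatch next → B29; now {J6:36, E19:38}
update J6 to priority 29 → {J6:29, E19:38}
dispatch next → J6; now {E19:38}
dispatch next → E19; now {}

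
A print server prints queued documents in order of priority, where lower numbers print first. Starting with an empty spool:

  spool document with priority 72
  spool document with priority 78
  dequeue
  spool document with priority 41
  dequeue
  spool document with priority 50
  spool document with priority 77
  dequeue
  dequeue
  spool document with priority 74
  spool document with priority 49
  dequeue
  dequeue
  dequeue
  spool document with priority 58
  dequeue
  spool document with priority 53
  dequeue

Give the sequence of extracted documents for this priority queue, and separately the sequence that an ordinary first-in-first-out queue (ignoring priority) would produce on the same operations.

priority queue: 72, 41, 50, 77, 49, 74, 78, 58, 53; FIFO queue: 72, 78, 41, 50, 77, 74, 49, 58, 53

insert 72 → {72}
insert 78 → {72, 78}
dequeue → 72; now {78}
insert 41 → {41, 78}
dequeue → 41; now {78}
insert 50 → {50, 78}
insert 77 → {50, 77, 78}
dequeue → 50; now {77, 78}
dequeue → 77; now {78}
insert 74 → {74, 78}
insert 49 → {49, 74, 78}
dequeue → 49; now {74, 78}
dequeue → 74; now {78}
dequeue → 78; now {}
insert 58 → {58}
dequeue → 58; now {}
insert 53 → {53}
dequeue → 53; now {}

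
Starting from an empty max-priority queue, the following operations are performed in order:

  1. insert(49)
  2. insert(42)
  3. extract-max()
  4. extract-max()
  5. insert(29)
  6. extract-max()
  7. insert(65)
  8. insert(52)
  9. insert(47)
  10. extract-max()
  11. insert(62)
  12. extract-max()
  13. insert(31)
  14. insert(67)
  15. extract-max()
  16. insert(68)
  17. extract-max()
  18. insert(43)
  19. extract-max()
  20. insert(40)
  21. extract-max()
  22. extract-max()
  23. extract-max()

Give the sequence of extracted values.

insert 49 → {49}
insert 42 → {49, 42}
extract-max → 49; now {42}
extract-max → 42; now {}
insert 29 → {29}
extract-max → 29; now {}
insert 65 → {65}
insert 52 → {65, 52}
insert 47 → {65, 52, 47}
extract-max → 65; now {52, 47}
insert 62 → {62, 52, 47}
extract-max → 62; now {52, 47}
insert 31 → {52, 47, 31}
insert 67 → {67, 52, 47, 31}
extract-max → 67; now {52, 47, 31}
insert 68 → {68, 52, 47, 31}
extract-max → 68; now {52, 47, 31}
insert 43 → {52, 47, 43, 31}
extract-max → 52; now {47, 43, 31}
insert 40 → {47, 43, 40, 31}
extract-max → 47; now {43, 40, 31}
extract-max → 43; now {40, 31}
extract-max → 40; now {31}

49 → 42 → 29 → 65 → 62 → 67 → 68 → 52 → 47 → 43 → 40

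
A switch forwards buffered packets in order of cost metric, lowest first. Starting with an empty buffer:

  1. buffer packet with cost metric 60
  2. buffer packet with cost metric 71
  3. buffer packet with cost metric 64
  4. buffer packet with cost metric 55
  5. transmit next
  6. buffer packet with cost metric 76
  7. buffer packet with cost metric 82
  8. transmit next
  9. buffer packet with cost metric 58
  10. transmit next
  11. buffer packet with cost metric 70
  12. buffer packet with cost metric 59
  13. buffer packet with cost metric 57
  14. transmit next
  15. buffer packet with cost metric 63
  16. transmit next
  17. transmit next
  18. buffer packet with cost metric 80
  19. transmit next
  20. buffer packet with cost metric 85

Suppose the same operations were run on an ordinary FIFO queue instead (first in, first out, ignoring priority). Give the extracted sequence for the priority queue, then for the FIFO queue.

priority queue: [55, 60, 58, 57, 59, 63, 64]; FIFO queue: 60, 71, 64, 55, 76, 82, 58

insert 60 → {60}
insert 71 → {60, 71}
insert 64 → {60, 64, 71}
insert 55 → {55, 60, 64, 71}
transmit next → 55; now {60, 64, 71}
insert 76 → {60, 64, 71, 76}
insert 82 → {60, 64, 71, 76, 82}
transmit next → 60; now {64, 71, 76, 82}
insert 58 → {58, 64, 71, 76, 82}
transmit next → 58; now {64, 71, 76, 82}
insert 70 → {64, 70, 71, 76, 82}
insert 59 → {59, 64, 70, 71, 76, 82}
insert 57 → {57, 59, 64, 70, 71, 76, 82}
transmit next → 57; now {59, 64, 70, 71, 76, 82}
insert 63 → {59, 63, 64, 70, 71, 76, 82}
transmit next → 59; now {63, 64, 70, 71, 76, 82}
transmit next → 63; now {64, 70, 71, 76, 82}
insert 80 → {64, 70, 71, 76, 80, 82}
transmit next → 64; now {70, 71, 76, 80, 82}
insert 85 → {70, 71, 76, 80, 82, 85}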